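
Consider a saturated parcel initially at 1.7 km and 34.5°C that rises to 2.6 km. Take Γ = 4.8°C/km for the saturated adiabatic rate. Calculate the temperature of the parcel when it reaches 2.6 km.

30.18°C

Saturated adiabatic to 2600 m: -4.8 × 0.9 km = -4.32°C, so T = 30.18°C.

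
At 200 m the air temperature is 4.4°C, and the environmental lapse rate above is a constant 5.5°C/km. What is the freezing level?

1000 m

Height above start = (4.4 − 0) / 5.5 = 0.8 km
Altitude = 200 m + 800 m = 1000 m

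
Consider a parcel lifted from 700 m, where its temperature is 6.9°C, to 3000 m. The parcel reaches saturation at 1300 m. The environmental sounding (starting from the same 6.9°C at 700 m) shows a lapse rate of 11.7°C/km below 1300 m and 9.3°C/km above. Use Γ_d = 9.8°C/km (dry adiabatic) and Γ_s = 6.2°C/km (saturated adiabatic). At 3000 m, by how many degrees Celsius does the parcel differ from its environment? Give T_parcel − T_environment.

+6.41°C (parcel warmer than environment)

Parcel:
  700 → 1300 m (dry, 9.8°C/km): ΔT = -9.8 × 0.6 = -5.88°C → T = 1.02°C
  1300 → 3000 m (saturated, 6.2°C/km): ΔT = -6.2 × 1.7 = -10.54°C → T = -9.52°C
Environment:
  700 → 1300 m (environment, lower layer, 11.7°C/km): ΔT = -11.7 × 0.6 = -7.02°C → T = -0.12°C
  1300 → 3000 m (environment, upper layer, 9.3°C/km): ΔT = -9.3 × 1.7 = -15.81°C → T = -15.93°C
T_parcel − T_env = -9.52 − (-15.93) = +6.41°C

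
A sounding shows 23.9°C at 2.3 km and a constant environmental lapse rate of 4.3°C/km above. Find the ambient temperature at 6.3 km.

6.7°C

Environmental to 6300 m: -4.3 × 4 km = -17.2°C, so T = 6.7°C.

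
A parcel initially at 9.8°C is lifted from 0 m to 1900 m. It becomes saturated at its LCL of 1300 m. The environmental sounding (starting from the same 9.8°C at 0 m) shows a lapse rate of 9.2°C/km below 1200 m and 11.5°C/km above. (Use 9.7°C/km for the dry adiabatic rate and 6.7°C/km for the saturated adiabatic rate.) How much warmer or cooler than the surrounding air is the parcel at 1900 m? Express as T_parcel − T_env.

+2.46°C (parcel warmer than environment)

Parcel:
  0–1300 m, dry: Δz = 1.3 km ⇒ ΔT = -12.61°C; T = -2.81°C
  1300–1900 m, saturated: Δz = 0.6 km ⇒ ΔT = -4.02°C; T = -6.83°C
Environment:
  0–1200 m, environment, lower layer: Δz = 1.2 km ⇒ ΔT = -11.04°C; T = -1.24°C
  1200–1900 m, environment, upper layer: Δz = 0.7 km ⇒ ΔT = -8.05°C; T = -9.29°C
T_parcel − T_env = -6.83 − (-9.29) = +2.46°C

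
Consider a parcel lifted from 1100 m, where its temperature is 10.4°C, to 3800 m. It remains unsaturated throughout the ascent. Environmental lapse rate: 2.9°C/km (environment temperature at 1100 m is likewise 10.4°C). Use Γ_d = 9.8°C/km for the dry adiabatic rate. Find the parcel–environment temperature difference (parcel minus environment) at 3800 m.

Parcel:
  1100–3800 m, dry: Δz = 2.7 km ⇒ ΔT = -26.46°C; T = -16.06°C
Environment:
  1100–3800 m, environment: Δz = 2.7 km ⇒ ΔT = -7.83°C; T = 2.57°C
T_parcel − T_env = -16.06 − 2.57 = -18.63°C

-18.63°C (parcel cooler than environment)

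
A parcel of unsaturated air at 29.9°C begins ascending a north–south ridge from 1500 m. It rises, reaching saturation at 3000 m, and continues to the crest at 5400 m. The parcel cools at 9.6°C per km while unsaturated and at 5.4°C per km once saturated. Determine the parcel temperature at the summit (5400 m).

From 1500 m to 3000 m (dry): cools by 9.6 × 1.5 = 14.4°C, giving 15.5°C.
From 3000 m to 5400 m (saturated): cools by 5.4 × 2.4 = 12.96°C, giving 2.54°C.

2.54°C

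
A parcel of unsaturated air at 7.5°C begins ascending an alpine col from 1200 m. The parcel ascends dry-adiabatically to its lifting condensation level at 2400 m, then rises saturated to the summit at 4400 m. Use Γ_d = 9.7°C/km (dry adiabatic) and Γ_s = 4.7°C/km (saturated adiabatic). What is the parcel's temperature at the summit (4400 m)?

1200–2400 m, dry: Δz = 1.2 km ⇒ ΔT = -11.64°C; T = -4.14°C
2400–4400 m, saturated: Δz = 2 km ⇒ ΔT = -9.4°C; T = -13.54°C

-13.54°C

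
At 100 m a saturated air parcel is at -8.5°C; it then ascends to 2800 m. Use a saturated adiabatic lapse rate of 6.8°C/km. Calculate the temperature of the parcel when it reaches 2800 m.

100 → 2800 m (saturated adiabatic, 6.8°C/km): ΔT = -6.8 × 2.7 = -18.36°C → T = -26.86°C

-26.86°C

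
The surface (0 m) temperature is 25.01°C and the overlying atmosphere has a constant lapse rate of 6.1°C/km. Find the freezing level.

4100 m

Height above start = (25.01 − 0) / 6.1 = 4.1 km
Altitude = 0 m + 4100 m = 4100 m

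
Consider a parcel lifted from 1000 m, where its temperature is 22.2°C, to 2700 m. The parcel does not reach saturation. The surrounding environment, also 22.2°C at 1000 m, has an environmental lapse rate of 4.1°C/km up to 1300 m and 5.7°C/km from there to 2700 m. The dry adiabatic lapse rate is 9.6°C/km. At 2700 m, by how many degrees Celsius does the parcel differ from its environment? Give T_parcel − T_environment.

-7.11°C (parcel cooler than environment)

Parcel:
  1000–2700 m, dry: Δz = 1.7 km ⇒ ΔT = -16.32°C; T = 5.88°C
Environment:
  1000–1300 m, environment, lower layer: Δz = 0.3 km ⇒ ΔT = -1.23°C; T = 20.97°C
  1300–2700 m, environment, upper layer: Δz = 1.4 km ⇒ ΔT = -7.98°C; T = 12.99°C
T_parcel − T_env = 5.88 − 12.99 = -7.11°C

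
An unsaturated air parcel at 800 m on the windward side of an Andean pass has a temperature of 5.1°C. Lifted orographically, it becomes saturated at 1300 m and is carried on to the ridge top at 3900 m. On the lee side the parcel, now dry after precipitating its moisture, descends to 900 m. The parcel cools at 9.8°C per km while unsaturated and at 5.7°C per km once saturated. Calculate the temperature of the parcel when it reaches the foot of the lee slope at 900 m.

800 → 1300 m (dry, 9.8°C/km): ΔT = -9.8 × 0.5 = -4.9°C → T = 0.2°C
1300 → 3900 m (saturated, 5.7°C/km): ΔT = -5.7 × 2.6 = -14.82°C → T = -14.62°C
3900 → 900 m (dry descent, 9.8°C/km): ΔT = +9.8 × 3 = +29.4°C → T = 14.78°C

14.78°C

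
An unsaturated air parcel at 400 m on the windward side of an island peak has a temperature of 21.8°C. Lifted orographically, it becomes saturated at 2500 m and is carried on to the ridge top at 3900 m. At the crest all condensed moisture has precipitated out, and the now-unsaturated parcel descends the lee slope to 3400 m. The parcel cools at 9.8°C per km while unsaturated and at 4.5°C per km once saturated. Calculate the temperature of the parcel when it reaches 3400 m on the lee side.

-0.18°C

From 400 m to 2500 m (dry): cools by 9.8 × 2.1 = 20.58°C, giving 1.22°C.
From 2500 m to 3900 m (saturated): cools by 4.5 × 1.4 = 6.3°C, giving -5.08°C.
From 3900 m to 3400 m (dry descent): warms by 9.8 × 0.5 = 4.9°C, giving -0.18°C.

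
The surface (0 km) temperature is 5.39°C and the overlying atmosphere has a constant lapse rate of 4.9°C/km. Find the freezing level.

Height above start = (5.39 − 0) / 4.9 = 1.1 km
Altitude = 0 m + 1100 m = 1100 m

1.1 km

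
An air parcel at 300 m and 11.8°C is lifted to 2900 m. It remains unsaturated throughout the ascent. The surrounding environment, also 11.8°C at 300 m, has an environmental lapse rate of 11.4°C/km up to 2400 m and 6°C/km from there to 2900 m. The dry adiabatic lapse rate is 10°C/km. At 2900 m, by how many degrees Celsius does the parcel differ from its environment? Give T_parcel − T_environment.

Parcel:
  300–2900 m, dry: Δz = 2.6 km ⇒ ΔT = -26°C; T = -14.2°C
Environment:
  300–2400 m, environment, lower layer: Δz = 2.1 km ⇒ ΔT = -23.94°C; T = -12.14°C
  2400–2900 m, environment, upper layer: Δz = 0.5 km ⇒ ΔT = -3°C; T = -15.14°C
T_parcel − T_env = -14.2 − (-15.14) = +0.94°C

+0.94°C (parcel warmer than environment)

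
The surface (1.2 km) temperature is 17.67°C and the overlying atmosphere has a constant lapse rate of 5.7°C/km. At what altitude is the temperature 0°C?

4.3 km

Height above start = (17.67 − 0) / 5.7 = 3.1 km
Altitude = 1200 m + 3100 m = 4300 m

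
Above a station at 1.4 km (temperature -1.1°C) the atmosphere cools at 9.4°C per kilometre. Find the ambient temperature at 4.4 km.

-29.3°C

1400 → 4400 m (environmental, 9.4°C/km): ΔT = -9.4 × 3 = -28.2°C → T = -29.3°C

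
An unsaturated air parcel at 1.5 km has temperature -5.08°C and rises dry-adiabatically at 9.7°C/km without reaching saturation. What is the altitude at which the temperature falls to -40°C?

5.1 km

Height above start = (-5.08 − (-40)) / 9.7 = 3.6 km
Altitude = 1500 m + 3600 m = 5100 m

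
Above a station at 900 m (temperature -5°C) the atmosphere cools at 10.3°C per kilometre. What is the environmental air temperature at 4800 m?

-45.17°C

From 900 m to 4800 m (environmental): cools by 10.3 × 3.9 = 40.17°C, giving -45.17°C.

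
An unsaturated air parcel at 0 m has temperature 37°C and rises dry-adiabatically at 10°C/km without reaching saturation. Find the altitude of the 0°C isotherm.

Height above start = (37 − 0) / 10 = 3.7 km
Altitude = 0 m + 3700 m = 3700 m

3700 m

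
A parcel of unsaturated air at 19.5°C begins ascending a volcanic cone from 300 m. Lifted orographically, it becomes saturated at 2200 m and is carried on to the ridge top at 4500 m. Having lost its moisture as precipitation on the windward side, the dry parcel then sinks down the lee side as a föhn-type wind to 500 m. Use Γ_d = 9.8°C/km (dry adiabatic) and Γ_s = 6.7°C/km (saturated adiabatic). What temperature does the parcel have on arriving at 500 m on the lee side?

300 → 2200 m (dry, 9.8°C/km): ΔT = -9.8 × 1.9 = -18.62°C → T = 0.88°C
2200 → 4500 m (saturated, 6.7°C/km): ΔT = -6.7 × 2.3 = -15.41°C → T = -14.53°C
4500 → 500 m (dry descent, 9.8°C/km): ΔT = +9.8 × 4 = +39.2°C → T = 24.67°C

24.67°C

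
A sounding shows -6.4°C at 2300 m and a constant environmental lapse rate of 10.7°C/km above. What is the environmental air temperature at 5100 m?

-36.36°C

From 2300 m to 5100 m (environmental): cools by 10.7 × 2.8 = 29.96°C, giving -36.36°C.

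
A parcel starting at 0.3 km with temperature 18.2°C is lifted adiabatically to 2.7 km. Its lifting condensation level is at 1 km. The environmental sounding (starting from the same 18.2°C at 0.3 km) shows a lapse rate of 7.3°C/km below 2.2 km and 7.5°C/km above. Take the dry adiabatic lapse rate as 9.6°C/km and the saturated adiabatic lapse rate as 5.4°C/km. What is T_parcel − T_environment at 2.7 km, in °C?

Parcel:
  300 → 1000 m (dry, 9.6°C/km): ΔT = -9.6 × 0.7 = -6.72°C → T = 11.48°C
  1000 → 2700 m (saturated, 5.4°C/km): ΔT = -5.4 × 1.7 = -9.18°C → T = 2.3°C
Environment:
  300 → 2200 m (environment, lower layer, 7.3°C/km): ΔT = -7.3 × 1.9 = -13.87°C → T = 4.33°C
  2200 → 2700 m (environment, upper layer, 7.5°C/km): ΔT = -7.5 × 0.5 = -3.75°C → T = 0.58°C
T_parcel − T_env = 2.3 − 0.58 = +1.72°C

+1.72°C (parcel warmer than environment)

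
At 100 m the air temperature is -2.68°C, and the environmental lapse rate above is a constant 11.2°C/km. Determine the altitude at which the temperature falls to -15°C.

1200 m

Height above start = (-2.68 − (-15)) / 11.2 = 1.1 km
Altitude = 100 m + 1100 m = 1200 m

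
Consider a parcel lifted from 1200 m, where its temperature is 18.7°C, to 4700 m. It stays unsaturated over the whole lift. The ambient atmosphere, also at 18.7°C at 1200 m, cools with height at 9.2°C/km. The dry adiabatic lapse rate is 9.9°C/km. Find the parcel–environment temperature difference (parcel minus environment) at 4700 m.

-2.45°C (parcel cooler than environment)

Parcel:
  Dry to 4700 m: -9.9 × 3.5 km = -34.65°C, so T = -15.95°C.
Environment:
  Environment to 4700 m: -9.2 × 3.5 km = -32.2°C, so T = -13.5°C.
T_parcel − T_env = -15.95 − (-13.5) = -2.45°C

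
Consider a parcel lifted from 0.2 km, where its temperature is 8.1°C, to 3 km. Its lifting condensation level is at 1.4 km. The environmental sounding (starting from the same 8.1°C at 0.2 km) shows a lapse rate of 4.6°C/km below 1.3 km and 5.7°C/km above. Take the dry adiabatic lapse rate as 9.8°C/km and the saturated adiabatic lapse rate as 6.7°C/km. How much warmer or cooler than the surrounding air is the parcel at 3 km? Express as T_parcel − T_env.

Parcel:
  From 200 m to 1400 m (dry): cools by 9.8 × 1.2 = 11.76°C, giving -3.66°C.
  From 1400 m to 3000 m (saturated): cools by 6.7 × 1.6 = 10.72°C, giving -14.38°C.
Environment:
  From 200 m to 1300 m (environment, lower layer): cools by 4.6 × 1.1 = 5.06°C, giving 3.04°C.
  From 1300 m to 3000 m (environment, upper layer): cools by 5.7 × 1.7 = 9.69°C, giving -6.65°C.
T_parcel − T_env = -14.38 − (-6.65) = -7.73°C

-7.73°C (parcel cooler than environment)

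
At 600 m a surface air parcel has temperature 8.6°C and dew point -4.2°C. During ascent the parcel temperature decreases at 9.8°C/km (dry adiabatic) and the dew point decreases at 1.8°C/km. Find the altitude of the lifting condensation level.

T and T_d converge at 9.8 − 1.8 = 8°C per km
Height above start = (8.6 − (-4.2)) / 8 = 1.6 km
LCL altitude = 600 m + 1600 m = 2200 m

2200 m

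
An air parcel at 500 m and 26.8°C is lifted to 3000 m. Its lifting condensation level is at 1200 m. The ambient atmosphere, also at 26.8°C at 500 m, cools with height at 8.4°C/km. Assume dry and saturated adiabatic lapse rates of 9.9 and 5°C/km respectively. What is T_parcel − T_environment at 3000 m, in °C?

Parcel:
  500 → 1200 m (dry, 9.9°C/km): ΔT = -9.9 × 0.7 = -6.93°C → T = 19.87°C
  1200 → 3000 m (saturated, 5°C/km): ΔT = -5 × 1.8 = -9°C → T = 10.87°C
Environment:
  500 → 3000 m (environment, 8.4°C/km): ΔT = -8.4 × 2.5 = -21°C → T = 5.8°C
T_parcel − T_env = 10.87 − 5.8 = +5.07°C

+5.07°C (parcel warmer than environment)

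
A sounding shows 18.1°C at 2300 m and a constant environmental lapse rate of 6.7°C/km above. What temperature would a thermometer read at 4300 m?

Environmental to 4300 m: -6.7 × 2 km = -13.4°C, so T = 4.7°C.

4.7°C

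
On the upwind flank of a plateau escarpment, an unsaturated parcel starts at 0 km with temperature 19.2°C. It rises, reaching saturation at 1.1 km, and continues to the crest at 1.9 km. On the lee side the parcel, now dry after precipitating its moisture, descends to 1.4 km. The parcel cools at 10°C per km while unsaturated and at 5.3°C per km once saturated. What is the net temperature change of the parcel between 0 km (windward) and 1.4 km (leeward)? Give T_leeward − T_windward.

-10.24°C

0 → 1100 m (dry, 10°C/km): ΔT = -10 × 1.1 = -11°C → T = 8.2°C
1100 → 1900 m (saturated, 5.3°C/km): ΔT = -5.3 × 0.8 = -4.24°C → T = 3.96°C
1900 → 1400 m (dry descent, 10°C/km): ΔT = +10 × 0.5 = +5°C → T = 8.96°C
Net change vs windward start: 8.96 − 19.2 = -10.24°C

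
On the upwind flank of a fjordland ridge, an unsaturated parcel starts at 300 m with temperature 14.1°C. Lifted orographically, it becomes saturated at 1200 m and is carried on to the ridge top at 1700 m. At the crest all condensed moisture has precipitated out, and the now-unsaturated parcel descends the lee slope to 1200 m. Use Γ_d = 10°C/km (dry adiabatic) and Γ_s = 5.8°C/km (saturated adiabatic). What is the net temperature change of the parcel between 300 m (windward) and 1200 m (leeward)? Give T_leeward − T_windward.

-6.9°C

300 → 1200 m (dry, 10°C/km): ΔT = -10 × 0.9 = -9°C → T = 5.1°C
1200 → 1700 m (saturated, 5.8°C/km): ΔT = -5.8 × 0.5 = -2.9°C → T = 2.2°C
1700 → 1200 m (dry descent, 10°C/km): ΔT = +10 × 0.5 = +5°C → T = 7.2°C
Net change vs windward start: 7.2 − 14.1 = -6.9°C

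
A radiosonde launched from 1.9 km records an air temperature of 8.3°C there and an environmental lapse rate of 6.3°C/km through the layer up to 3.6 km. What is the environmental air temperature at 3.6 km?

1900–3600 m, environmental: Δz = 1.7 km ⇒ ΔT = -10.71°C; T = -2.41°C

-2.41°C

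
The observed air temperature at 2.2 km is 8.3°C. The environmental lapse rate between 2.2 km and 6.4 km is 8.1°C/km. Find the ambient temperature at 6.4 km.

From 2200 m to 6400 m (environmental): cools by 8.1 × 4.2 = 34.02°C, giving -25.72°C.

-25.72°C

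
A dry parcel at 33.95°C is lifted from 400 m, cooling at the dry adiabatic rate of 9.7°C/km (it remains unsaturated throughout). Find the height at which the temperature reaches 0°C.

3900 m

Height above start = (33.95 − 0) / 9.7 = 3.5 km
Altitude = 400 m + 3500 m = 3900 m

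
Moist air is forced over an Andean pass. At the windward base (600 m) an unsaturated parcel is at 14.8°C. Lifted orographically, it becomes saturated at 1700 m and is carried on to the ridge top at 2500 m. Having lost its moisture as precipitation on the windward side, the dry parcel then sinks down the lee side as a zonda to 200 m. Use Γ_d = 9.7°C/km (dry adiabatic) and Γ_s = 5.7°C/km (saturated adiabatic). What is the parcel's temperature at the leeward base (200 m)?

21.88°C

600–1700 m, dry: Δz = 1.1 km ⇒ ΔT = -10.67°C; T = 4.13°C
1700–2500 m, saturated: Δz = 0.8 km ⇒ ΔT = -4.56°C; T = -0.43°C
2500–200 m, dry descent: Δz = 2.3 km ⇒ ΔT = +22.31°C; T = 21.88°C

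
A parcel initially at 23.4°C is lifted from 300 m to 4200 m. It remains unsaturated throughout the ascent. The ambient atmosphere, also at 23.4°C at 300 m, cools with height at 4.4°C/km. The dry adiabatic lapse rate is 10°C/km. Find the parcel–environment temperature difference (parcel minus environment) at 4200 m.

-21.84°C (parcel cooler than environment)

Parcel:
  300 → 4200 m (dry, 10°C/km): ΔT = -10 × 3.9 = -39°C → T = -15.6°C
Environment:
  300 → 4200 m (environment, 4.4°C/km): ΔT = -4.4 × 3.9 = -17.16°C → T = 6.24°C
T_parcel − T_env = -15.6 − 6.24 = -21.84°C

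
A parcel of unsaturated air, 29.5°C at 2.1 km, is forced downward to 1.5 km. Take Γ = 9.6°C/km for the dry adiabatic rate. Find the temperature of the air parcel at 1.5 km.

2100–1500 m, dry adiabatic: Δz = 0.6 km ⇒ ΔT = +5.76°C; T = 35.26°C

35.26°C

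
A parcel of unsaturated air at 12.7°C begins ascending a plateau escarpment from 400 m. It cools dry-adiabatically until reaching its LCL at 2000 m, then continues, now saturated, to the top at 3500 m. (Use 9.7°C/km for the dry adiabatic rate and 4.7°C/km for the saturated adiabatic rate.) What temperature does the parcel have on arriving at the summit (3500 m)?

400–2000 m, dry: Δz = 1.6 km ⇒ ΔT = -15.52°C; T = -2.82°C
2000–3500 m, saturated: Δz = 1.5 km ⇒ ΔT = -7.05°C; T = -9.87°C

-9.87°C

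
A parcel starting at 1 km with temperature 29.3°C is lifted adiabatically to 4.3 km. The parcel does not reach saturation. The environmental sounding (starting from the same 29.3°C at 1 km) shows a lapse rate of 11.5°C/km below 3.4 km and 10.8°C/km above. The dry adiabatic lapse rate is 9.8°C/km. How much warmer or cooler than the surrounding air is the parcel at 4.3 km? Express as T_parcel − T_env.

Parcel:
  Dry to 4300 m: -9.8 × 3.3 km = -32.34°C, so T = -3.04°C.
Environment:
  Environment, lower layer to 3400 m: -11.5 × 2.4 km = -27.6°C, so T = 1.7°C.
  Environment, upper layer to 4300 m: -10.8 × 0.9 km = -9.72°C, so T = -8.02°C.
T_parcel − T_env = -3.04 − (-8.02) = +4.98°C

+4.98°C (parcel warmer than environment)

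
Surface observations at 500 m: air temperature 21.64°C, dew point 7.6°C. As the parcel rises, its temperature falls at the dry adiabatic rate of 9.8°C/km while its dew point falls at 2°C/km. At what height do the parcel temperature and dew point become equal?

T and T_d converge at 9.8 − 2 = 7.8°C per km
Height above start = (21.64 − 7.6) / 7.8 = 1.8 km
LCL altitude = 500 m + 1800 m = 2300 m

2300 m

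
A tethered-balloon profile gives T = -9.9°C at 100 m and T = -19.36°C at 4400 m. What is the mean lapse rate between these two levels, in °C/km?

2.2°C/km

Γ = −ΔT/Δz = (-9.9 − (-19.36)) / (4400 − 100) m
  = 9.46°C / 4.3 km = 2.2°C/km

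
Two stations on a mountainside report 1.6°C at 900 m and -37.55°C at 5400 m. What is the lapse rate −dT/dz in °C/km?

Γ = −ΔT/Δz = (1.6 − (-37.55)) / (5400 − 900) m
  = 39.15°C / 4.5 km = 8.7°C/km

8.7°C/km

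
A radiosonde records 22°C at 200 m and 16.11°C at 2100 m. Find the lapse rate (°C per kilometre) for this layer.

3.1°C/km

Γ = −ΔT/Δz = (22 − 16.11) / (2100 − 200) m
  = 5.89°C / 1.9 km = 3.1°C/km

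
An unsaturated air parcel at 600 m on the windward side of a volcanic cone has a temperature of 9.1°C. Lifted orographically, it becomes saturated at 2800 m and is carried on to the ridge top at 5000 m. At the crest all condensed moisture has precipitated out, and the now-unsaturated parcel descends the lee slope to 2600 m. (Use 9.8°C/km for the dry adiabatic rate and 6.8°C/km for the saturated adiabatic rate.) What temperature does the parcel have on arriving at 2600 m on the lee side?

Dry to 2800 m: -9.8 × 2.2 km = -21.56°C, so T = -12.46°C.
Saturated to 5000 m: -6.8 × 2.2 km = -14.96°C, so T = -27.42°C.
Dry descent to 2600 m: +9.8 × 2.4 km = +23.52°C, so T = -3.9°C.

-3.9°C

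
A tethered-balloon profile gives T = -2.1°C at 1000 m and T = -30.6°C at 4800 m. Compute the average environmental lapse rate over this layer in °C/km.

Γ = −ΔT/Δz = (-2.1 − (-30.6)) / (4800 − 1000) m
  = 28.5°C / 3.8 km = 7.5°C/km

7.5°C/km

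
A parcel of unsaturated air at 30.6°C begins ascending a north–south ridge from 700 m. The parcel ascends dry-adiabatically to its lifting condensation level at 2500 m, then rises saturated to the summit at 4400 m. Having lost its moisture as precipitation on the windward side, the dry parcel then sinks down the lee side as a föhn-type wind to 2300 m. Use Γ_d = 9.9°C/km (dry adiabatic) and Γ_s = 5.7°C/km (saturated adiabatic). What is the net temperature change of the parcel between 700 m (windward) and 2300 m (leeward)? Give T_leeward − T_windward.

700 → 2500 m (dry, 9.9°C/km): ΔT = -9.9 × 1.8 = -17.82°C → T = 12.78°C
2500 → 4400 m (saturated, 5.7°C/km): ΔT = -5.7 × 1.9 = -10.83°C → T = 1.95°C
4400 → 2300 m (dry descent, 9.9°C/km): ΔT = +9.9 × 2.1 = +20.79°C → T = 22.74°C
Net change vs windward start: 22.74 − 30.6 = -7.86°C

-7.86°C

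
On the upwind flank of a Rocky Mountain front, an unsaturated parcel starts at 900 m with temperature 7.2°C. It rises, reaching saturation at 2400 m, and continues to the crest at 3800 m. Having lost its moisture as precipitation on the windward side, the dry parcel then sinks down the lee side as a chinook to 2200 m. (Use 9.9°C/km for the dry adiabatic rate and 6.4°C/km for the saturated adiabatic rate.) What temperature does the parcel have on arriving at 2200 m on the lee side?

Dry to 2400 m: -9.9 × 1.5 km = -14.85°C, so T = -7.65°C.
Saturated to 3800 m: -6.4 × 1.4 km = -8.96°C, so T = -16.61°C.
Dry descent to 2200 m: +9.9 × 1.6 km = +15.84°C, so T = -0.77°C.

-0.77°C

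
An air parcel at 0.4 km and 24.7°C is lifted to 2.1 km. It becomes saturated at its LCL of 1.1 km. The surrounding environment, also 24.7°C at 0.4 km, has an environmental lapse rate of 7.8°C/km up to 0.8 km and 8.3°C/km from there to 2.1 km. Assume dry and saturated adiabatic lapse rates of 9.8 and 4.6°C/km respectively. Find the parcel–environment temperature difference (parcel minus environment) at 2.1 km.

+2.45°C (parcel warmer than environment)

Parcel:
  From 400 m to 1100 m (dry): cools by 9.8 × 0.7 = 6.86°C, giving 17.84°C.
  From 1100 m to 2100 m (saturated): cools by 4.6 × 1 = 4.6°C, giving 13.24°C.
Environment:
  From 400 m to 800 m (environment, lower layer): cools by 7.8 × 0.4 = 3.12°C, giving 21.58°C.
  From 800 m to 2100 m (environment, upper layer): cools by 8.3 × 1.3 = 10.79°C, giving 10.79°C.
T_parcel − T_env = 13.24 − 10.79 = +2.45°C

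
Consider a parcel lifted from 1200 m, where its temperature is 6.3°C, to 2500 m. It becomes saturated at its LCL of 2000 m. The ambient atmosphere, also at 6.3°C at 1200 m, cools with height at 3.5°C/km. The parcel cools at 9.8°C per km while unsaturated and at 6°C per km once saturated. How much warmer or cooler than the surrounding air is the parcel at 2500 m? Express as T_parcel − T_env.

-6.29°C (parcel cooler than environment)

Parcel:
  1200 → 2000 m (dry, 9.8°C/km): ΔT = -9.8 × 0.8 = -7.84°C → T = -1.54°C
  2000 → 2500 m (saturated, 6°C/km): ΔT = -6 × 0.5 = -3°C → T = -4.54°C
Environment:
  1200 → 2500 m (environment, 3.5°C/km): ΔT = -3.5 × 1.3 = -4.55°C → T = 1.75°C
T_parcel − T_env = -4.54 − 1.75 = -6.29°C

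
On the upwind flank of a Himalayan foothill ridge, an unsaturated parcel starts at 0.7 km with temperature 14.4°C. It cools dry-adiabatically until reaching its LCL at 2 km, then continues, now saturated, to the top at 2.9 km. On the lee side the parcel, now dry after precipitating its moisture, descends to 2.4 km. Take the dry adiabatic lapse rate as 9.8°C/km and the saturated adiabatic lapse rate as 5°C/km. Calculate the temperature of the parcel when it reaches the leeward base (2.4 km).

700–2000 m, dry: Δz = 1.3 km ⇒ ΔT = -12.74°C; T = 1.66°C
2000–2900 m, saturated: Δz = 0.9 km ⇒ ΔT = -4.5°C; T = -2.84°C
2900–2400 m, dry descent: Δz = 0.5 km ⇒ ΔT = +4.9°C; T = 2.06°C

2.06°C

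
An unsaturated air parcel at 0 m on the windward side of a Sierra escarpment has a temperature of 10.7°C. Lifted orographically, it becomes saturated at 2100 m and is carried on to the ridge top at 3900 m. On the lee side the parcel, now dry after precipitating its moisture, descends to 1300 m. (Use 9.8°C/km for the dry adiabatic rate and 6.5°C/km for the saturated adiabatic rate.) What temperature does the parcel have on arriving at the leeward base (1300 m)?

3.9°C

From 0 m to 2100 m (dry): cools by 9.8 × 2.1 = 20.58°C, giving -9.88°C.
From 2100 m to 3900 m (saturated): cools by 6.5 × 1.8 = 11.7°C, giving -21.58°C.
From 3900 m to 1300 m (dry descent): warms by 9.8 × 2.6 = 25.48°C, giving 3.9°C.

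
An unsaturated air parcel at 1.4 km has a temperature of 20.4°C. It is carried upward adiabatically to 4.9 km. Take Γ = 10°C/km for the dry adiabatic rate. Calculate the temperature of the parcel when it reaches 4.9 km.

-14.6°C

1400 → 4900 m (dry adiabatic, 10°C/km): ΔT = -10 × 3.5 = -35°C → T = -14.6°C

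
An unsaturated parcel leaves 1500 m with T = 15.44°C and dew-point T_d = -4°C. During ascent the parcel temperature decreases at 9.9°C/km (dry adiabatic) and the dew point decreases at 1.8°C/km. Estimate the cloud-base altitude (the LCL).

T and T_d converge at 9.9 − 1.8 = 8.1°C per km
Height above start = (15.44 − (-4)) / 8.1 = 2.4 km
LCL altitude = 1500 m + 2400 m = 3900 m

3900 m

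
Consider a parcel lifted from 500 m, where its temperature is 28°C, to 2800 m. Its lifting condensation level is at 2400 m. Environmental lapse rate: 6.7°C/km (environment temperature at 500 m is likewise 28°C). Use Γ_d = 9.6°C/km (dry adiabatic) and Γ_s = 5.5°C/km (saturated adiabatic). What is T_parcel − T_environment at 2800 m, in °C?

-5.03°C (parcel cooler than environment)

Parcel:
  500 → 2400 m (dry, 9.6°C/km): ΔT = -9.6 × 1.9 = -18.24°C → T = 9.76°C
  2400 → 2800 m (saturated, 5.5°C/km): ΔT = -5.5 × 0.4 = -2.2°C → T = 7.56°C
Environment:
  500 → 2800 m (environment, 6.7°C/km): ΔT = -6.7 × 2.3 = -15.41°C → T = 12.59°C
T_parcel − T_env = 7.56 − 12.59 = -5.03°C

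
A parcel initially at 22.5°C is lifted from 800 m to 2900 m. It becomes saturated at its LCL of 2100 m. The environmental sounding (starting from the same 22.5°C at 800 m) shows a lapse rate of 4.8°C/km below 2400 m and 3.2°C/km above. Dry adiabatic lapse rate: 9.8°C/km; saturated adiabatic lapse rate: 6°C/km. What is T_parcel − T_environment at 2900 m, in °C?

Parcel:
  800–2100 m, dry: Δz = 1.3 km ⇒ ΔT = -12.74°C; T = 9.76°C
  2100–2900 m, saturated: Δz = 0.8 km ⇒ ΔT = -4.8°C; T = 4.96°C
Environment:
  800–2400 m, environment, lower layer: Δz = 1.6 km ⇒ ΔT = -7.68°C; T = 14.82°C
  2400–2900 m, environment, upper layer: Δz = 0.5 km ⇒ ΔT = -1.6°C; T = 13.22°C
T_parcel − T_env = 4.96 − 13.22 = -8.26°C

-8.26°C (parcel cooler than environment)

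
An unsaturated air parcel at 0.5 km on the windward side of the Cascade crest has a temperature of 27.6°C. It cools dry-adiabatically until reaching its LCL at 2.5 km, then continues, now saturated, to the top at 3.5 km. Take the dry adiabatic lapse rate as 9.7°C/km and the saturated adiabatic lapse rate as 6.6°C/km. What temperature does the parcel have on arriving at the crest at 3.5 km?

1.6°C

From 500 m to 2500 m (dry): cools by 9.7 × 2 = 19.4°C, giving 8.2°C.
From 2500 m to 3500 m (saturated): cools by 6.6 × 1 = 6.6°C, giving 1.6°C.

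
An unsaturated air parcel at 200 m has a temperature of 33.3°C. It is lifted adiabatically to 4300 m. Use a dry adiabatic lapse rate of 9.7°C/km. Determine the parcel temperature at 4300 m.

Dry adiabatic to 4300 m: -9.7 × 4.1 km = -39.77°C, so T = -6.47°C.

-6.47°C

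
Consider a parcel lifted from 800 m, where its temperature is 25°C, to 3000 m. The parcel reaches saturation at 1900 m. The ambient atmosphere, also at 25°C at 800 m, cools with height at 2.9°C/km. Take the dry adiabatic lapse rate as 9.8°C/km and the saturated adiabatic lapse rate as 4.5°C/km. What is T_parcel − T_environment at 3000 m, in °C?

-9.35°C (parcel cooler than environment)

Parcel:
  800–1900 m, dry: Δz = 1.1 km ⇒ ΔT = -10.78°C; T = 14.22°C
  1900–3000 m, saturated: Δz = 1.1 km ⇒ ΔT = -4.95°C; T = 9.27°C
Environment:
  800–3000 m, environment: Δz = 2.2 km ⇒ ΔT = -6.38°C; T = 18.62°C
T_parcel − T_env = 9.27 − 18.62 = -9.35°C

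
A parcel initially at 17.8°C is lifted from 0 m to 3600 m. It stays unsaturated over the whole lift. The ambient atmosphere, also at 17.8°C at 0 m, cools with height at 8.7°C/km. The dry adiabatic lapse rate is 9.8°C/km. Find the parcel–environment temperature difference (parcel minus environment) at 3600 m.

Parcel:
  0 → 3600 m (dry, 9.8°C/km): ΔT = -9.8 × 3.6 = -35.28°C → T = -17.48°C
Environment:
  0 → 3600 m (environment, 8.7°C/km): ΔT = -8.7 × 3.6 = -31.32°C → T = -13.52°C
T_parcel − T_env = -17.48 − (-13.52) = -3.96°C

-3.96°C (parcel cooler than environment)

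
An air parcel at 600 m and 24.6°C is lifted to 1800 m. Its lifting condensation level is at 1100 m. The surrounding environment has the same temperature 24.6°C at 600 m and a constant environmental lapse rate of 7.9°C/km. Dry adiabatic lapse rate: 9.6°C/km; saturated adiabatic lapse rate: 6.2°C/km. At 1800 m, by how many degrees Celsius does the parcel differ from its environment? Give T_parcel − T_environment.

Parcel:
  From 600 m to 1100 m (dry): cools by 9.6 × 0.5 = 4.8°C, giving 19.8°C.
  From 1100 m to 1800 m (saturated): cools by 6.2 × 0.7 = 4.34°C, giving 15.46°C.
Environment:
  From 600 m to 1800 m (environment): cools by 7.9 × 1.2 = 9.48°C, giving 15.12°C.
T_parcel − T_env = 15.46 − 15.12 = +0.34°C

+0.34°C (parcel warmer than environment)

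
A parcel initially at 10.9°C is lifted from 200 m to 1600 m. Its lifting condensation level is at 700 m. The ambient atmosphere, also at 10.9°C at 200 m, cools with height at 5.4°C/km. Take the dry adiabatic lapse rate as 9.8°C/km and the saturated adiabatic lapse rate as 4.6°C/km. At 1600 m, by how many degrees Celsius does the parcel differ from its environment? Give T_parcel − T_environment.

-1.48°C (parcel cooler than environment)

Parcel:
  Dry to 700 m: -9.8 × 0.5 km = -4.9°C, so T = 6°C.
  Saturated to 1600 m: -4.6 × 0.9 km = -4.14°C, so T = 1.86°C.
Environment:
  Environment to 1600 m: -5.4 × 1.4 km = -7.56°C, so T = 3.34°C.
T_parcel − T_env = 1.86 − 3.34 = -1.48°C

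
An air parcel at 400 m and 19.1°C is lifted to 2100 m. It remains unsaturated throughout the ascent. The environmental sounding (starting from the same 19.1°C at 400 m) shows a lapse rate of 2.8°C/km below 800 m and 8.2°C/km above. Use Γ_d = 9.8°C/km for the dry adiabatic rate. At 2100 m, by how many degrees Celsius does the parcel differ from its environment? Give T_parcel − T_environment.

Parcel:
  From 400 m to 2100 m (dry): cools by 9.8 × 1.7 = 16.66°C, giving 2.44°C.
Environment:
  From 400 m to 800 m (environment, lower layer): cools by 2.8 × 0.4 = 1.12°C, giving 17.98°C.
  From 800 m to 2100 m (environment, upper layer): cools by 8.2 × 1.3 = 10.66°C, giving 7.32°C.
T_parcel − T_env = 2.44 − 7.32 = -4.88°C

-4.88°C (parcel cooler than environment)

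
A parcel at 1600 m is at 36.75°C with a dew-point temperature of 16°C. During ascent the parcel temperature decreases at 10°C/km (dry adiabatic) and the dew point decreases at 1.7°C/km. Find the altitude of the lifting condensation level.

T and T_d converge at 10 − 1.7 = 8.3°C per km
Height above start = (36.75 − 16) / 8.3 = 2.5 km
LCL altitude = 1600 m + 2500 m = 4100 m

4100 m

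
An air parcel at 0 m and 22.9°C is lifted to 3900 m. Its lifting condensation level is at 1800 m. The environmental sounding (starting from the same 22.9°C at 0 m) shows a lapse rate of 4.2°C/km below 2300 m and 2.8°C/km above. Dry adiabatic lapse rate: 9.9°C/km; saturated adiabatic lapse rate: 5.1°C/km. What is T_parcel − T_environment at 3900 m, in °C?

-14.39°C (parcel cooler than environment)

Parcel:
  0 → 1800 m (dry, 9.9°C/km): ΔT = -9.9 × 1.8 = -17.82°C → T = 5.08°C
  1800 → 3900 m (saturated, 5.1°C/km): ΔT = -5.1 × 2.1 = -10.71°C → T = -5.63°C
Environment:
  0 → 2300 m (environment, lower layer, 4.2°C/km): ΔT = -4.2 × 2.3 = -9.66°C → T = 13.24°C
  2300 → 3900 m (environment, upper layer, 2.8°C/km): ΔT = -2.8 × 1.6 = -4.48°C → T = 8.76°C
T_parcel − T_env = -5.63 − 8.76 = -14.39°C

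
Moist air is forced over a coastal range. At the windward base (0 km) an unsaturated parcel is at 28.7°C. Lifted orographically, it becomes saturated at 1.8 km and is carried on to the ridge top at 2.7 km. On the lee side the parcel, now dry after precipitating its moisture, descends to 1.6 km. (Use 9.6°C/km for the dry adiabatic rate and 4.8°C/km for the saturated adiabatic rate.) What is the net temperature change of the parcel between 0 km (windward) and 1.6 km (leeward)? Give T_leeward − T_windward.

-11.04°C

0 → 1800 m (dry, 9.6°C/km): ΔT = -9.6 × 1.8 = -17.28°C → T = 11.42°C
1800 → 2700 m (saturated, 4.8°C/km): ΔT = -4.8 × 0.9 = -4.32°C → T = 7.1°C
2700 → 1600 m (dry descent, 9.6°C/km): ΔT = +9.6 × 1.1 = +10.56°C → T = 17.66°C
Net change vs windward start: 17.66 − 28.7 = -11.04°C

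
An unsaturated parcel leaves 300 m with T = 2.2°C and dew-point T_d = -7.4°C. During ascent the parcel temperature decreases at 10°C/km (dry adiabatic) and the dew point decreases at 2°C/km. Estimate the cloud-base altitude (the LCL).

1500 m

T and T_d converge at 10 − 2 = 8°C per km
Height above start = (2.2 − (-7.4)) / 8 = 1.2 km
LCL altitude = 300 m + 1200 m = 1500 m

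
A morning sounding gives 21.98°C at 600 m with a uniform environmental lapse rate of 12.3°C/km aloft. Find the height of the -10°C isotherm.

Height above start = (21.98 − (-10)) / 12.3 = 2.6 km
Altitude = 600 m + 2600 m = 3200 m

3200 m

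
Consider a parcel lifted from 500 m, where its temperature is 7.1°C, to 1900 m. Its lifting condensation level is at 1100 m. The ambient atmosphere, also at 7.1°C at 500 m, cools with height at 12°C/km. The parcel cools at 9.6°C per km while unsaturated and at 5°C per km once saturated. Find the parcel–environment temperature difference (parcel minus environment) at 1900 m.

+7.04°C (parcel warmer than environment)

Parcel:
  500 → 1100 m (dry, 9.6°C/km): ΔT = -9.6 × 0.6 = -5.76°C → T = 1.34°C
  1100 → 1900 m (saturated, 5°C/km): ΔT = -5 × 0.8 = -4°C → T = -2.66°C
Environment:
  500 → 1900 m (environment, 12°C/km): ΔT = -12 × 1.4 = -16.8°C → T = -9.7°C
T_parcel − T_env = -2.66 − (-9.7) = +7.04°C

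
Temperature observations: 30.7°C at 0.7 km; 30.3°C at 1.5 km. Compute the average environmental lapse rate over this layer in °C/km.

Γ = −ΔT/Δz = (30.7 − 30.3) / (1500 − 700) m
  = 0.4°C / 0.8 km = 0.5°C/km

0.5°C/km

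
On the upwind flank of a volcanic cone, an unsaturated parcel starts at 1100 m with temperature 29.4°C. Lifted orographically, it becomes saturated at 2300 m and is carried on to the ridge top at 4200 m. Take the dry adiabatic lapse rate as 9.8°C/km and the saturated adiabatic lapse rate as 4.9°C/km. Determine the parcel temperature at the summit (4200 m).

From 1100 m to 2300 m (dry): cools by 9.8 × 1.2 = 11.76°C, giving 17.64°C.
From 2300 m to 4200 m (saturated): cools by 4.9 × 1.9 = 9.31°C, giving 8.33°C.

8.33°C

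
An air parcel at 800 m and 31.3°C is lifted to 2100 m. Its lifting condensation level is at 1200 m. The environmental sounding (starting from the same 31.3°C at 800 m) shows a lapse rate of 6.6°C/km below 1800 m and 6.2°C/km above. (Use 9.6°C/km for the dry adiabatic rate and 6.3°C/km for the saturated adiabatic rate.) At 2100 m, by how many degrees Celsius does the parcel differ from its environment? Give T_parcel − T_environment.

Parcel:
  800 → 1200 m (dry, 9.6°C/km): ΔT = -9.6 × 0.4 = -3.84°C → T = 27.46°C
  1200 → 2100 m (saturated, 6.3°C/km): ΔT = -6.3 × 0.9 = -5.67°C → T = 21.79°C
Environment:
  800 → 1800 m (environment, lower layer, 6.6°C/km): ΔT = -6.6 × 1 = -6.6°C → T = 24.7°C
  1800 → 2100 m (environment, upper layer, 6.2°C/km): ΔT = -6.2 × 0.3 = -1.86°C → T = 22.84°C
T_parcel − T_env = 21.79 − 22.84 = -1.05°C

-1.05°C (parcel cooler than environment)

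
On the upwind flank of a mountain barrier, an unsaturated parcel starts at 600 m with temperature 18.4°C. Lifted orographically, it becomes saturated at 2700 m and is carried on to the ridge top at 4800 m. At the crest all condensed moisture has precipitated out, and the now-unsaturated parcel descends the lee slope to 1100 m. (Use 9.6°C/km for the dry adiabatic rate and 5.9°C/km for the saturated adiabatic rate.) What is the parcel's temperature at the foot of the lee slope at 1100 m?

600–2700 m, dry: Δz = 2.1 km ⇒ ΔT = -20.16°C; T = -1.76°C
2700–4800 m, saturated: Δz = 2.1 km ⇒ ΔT = -12.39°C; T = -14.15°C
4800–1100 m, dry descent: Δz = 3.7 km ⇒ ΔT = +35.52°C; T = 21.37°C

21.37°C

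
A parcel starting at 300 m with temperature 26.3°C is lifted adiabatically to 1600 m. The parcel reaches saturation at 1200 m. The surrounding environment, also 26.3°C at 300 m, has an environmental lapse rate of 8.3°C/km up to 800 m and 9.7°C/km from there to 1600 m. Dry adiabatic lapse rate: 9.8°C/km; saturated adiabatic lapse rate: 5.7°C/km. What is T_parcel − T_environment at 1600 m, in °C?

+0.81°C (parcel warmer than environment)

Parcel:
  300–1200 m, dry: Δz = 0.9 km ⇒ ΔT = -8.82°C; T = 17.48°C
  1200–1600 m, saturated: Δz = 0.4 km ⇒ ΔT = -2.28°C; T = 15.2°C
Environment:
  300–800 m, environment, lower layer: Δz = 0.5 km ⇒ ΔT = -4.15°C; T = 22.15°C
  800–1600 m, environment, upper layer: Δz = 0.8 km ⇒ ΔT = -7.76°C; T = 14.39°C
T_parcel − T_env = 15.2 − 14.39 = +0.81°C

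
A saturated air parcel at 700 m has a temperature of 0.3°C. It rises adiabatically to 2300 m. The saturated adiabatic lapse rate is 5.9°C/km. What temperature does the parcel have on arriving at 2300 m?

700–2300 m, saturated adiabatic: Δz = 1.6 km ⇒ ΔT = -9.44°C; T = -9.14°C

-9.14°C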